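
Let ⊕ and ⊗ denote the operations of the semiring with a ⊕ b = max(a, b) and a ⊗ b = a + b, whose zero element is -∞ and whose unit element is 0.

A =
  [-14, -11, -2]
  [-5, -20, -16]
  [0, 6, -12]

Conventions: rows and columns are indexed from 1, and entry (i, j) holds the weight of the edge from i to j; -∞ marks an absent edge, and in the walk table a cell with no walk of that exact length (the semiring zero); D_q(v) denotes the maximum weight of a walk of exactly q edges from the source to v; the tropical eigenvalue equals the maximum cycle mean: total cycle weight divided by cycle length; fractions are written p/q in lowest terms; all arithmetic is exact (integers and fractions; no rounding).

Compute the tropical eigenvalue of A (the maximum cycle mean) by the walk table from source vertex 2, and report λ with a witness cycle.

q=0: [-∞, 0, -∞]
q=1: [-5, -20, -16]
q=2: [-16, -10, -7]
q=3: [-7, -1, -18]
Optimal cycle mean attained by: cycle 1->3->2->1, total (-2) + 6 + (-5), length 3.
Answer: λ = -1/3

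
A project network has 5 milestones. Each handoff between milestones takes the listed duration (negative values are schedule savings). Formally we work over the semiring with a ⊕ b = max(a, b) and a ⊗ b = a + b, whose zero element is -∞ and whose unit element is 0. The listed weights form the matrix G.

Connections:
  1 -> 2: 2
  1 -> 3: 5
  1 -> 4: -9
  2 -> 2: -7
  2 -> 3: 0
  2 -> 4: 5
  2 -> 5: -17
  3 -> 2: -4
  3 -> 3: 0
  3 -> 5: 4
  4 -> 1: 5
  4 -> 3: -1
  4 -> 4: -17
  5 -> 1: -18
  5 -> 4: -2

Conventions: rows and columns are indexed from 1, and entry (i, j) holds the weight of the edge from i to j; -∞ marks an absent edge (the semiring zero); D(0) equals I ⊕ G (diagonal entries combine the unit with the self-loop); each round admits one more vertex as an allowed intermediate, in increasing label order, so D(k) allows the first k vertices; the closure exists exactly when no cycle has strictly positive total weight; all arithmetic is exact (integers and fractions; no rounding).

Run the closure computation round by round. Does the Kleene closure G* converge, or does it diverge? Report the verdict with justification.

D(0):
  [0, 2, 5, -9, -∞]
  [-∞, 0, 0, 5, -17]
  [-∞, -4, 0, -∞, 4]
  [5, -∞, -1, 0, -∞]
  [-18, -∞, -∞, -2, 0]
D(1):
  [0, 2, 5, -9, -∞]
  [-∞, 0, 0, 5, -17]
  [-∞, -4, 0, -∞, 4]
  [5, 7, 10, 0, -∞]
  [-18, -16, -13, -2, 0]
Detection: at round 2, diagonal entry (4, 4) turns strictly positive.
Key observation: the cycle 4->1->2->4 has total weight 5 + 2 + 5, which is strictly positive.
Answer: DIVERGES — positive cycle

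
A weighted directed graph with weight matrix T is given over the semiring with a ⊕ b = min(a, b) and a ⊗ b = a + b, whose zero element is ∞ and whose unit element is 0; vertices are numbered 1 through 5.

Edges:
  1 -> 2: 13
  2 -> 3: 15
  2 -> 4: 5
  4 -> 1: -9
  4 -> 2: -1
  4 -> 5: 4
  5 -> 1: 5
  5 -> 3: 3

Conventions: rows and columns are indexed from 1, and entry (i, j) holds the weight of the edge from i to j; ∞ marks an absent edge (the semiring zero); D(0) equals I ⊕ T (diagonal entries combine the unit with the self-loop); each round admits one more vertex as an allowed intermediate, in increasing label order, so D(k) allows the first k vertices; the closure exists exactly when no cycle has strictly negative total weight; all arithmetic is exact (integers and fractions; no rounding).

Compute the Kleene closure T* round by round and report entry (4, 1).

D(0):
  [0, 13, ∞, ∞, ∞]
  [∞, 0, 15, 5, ∞]
  [∞, ∞, 0, ∞, ∞]
  [-9, -1, ∞, 0, 4]
  [5, ∞, 3, ∞, 0]
D(1):
  [0, 13, ∞, ∞, ∞]
  [∞, 0, 15, 5, ∞]
  [∞, ∞, 0, ∞, ∞]
  [-9, -1, ∞, 0, 4]
  [5, 18, 3, ∞, 0]
D(2):
  [0, 13, 28, 18, ∞]
  [∞, 0, 15, 5, ∞]
  [∞, ∞, 0, ∞, ∞]
  [-9, -1, 14, 0, 4]
  [5, 18, 3, 23, 0]
D(3):
  [0, 13, 28, 18, ∞]
  [∞, 0, 15, 5, ∞]
  [∞, ∞, 0, ∞, ∞]
  [-9, -1, 14, 0, 4]
  [5, 18, 3, 23, 0]
D(4):
  [0, 13, 28, 18, 22]
  [-4, 0, 15, 5, 9]
  [∞, ∞, 0, ∞, ∞]
  [-9, -1, 14, 0, 4]
  [5, 18, 3, 23, 0]
D(5):
  [0, 13, 25, 18, 22]
  [-4, 0, 12, 5, 9]
  [∞, ∞, 0, ∞, ∞]
  [-9, -1, 7, 0, 4]
  [5, 18, 3, 23, 0]
Answer: T*[4][1] = -9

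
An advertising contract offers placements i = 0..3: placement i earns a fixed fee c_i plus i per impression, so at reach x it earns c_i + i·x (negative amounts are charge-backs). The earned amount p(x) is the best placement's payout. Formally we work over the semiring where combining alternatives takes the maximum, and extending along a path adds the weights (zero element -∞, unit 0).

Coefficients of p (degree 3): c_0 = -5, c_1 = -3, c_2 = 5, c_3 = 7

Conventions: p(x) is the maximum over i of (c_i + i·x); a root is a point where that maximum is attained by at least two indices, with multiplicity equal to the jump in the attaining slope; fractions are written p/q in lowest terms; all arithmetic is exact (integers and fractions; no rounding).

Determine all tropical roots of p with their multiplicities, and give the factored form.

hull edge (i=0, c=-5) to (i=2, c=5): slope 5, span 2
hull edge (i=2, c=5) to (i=3, c=7): slope 2, span 1
Factored form: p(x) = 7 ⊗ (x ⊕ (-5)) ⊗ (x ⊕ (-5)) ⊗ (x ⊕ (-2))
Answer: roots = -5 (mult 2), -2 (mult 1)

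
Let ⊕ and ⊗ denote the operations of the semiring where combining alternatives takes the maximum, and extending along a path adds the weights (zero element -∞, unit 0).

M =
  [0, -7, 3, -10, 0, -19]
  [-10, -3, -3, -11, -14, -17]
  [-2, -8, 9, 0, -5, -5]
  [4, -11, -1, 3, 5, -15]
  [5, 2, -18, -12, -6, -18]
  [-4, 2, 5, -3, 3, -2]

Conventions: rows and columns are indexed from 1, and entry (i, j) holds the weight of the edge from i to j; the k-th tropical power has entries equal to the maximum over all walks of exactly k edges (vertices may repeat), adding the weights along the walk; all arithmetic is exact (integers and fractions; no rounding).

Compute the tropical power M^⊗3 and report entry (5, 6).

M^⊗2:
  [5, 2, 12, 3, 0, -2]
  [-5, -6, 6, -3, -6, -8]
  [7, 1, 18, 9, 5, 4]
  [10, 7, 8, 6, 8, -6]
  [5, -1, 8, -5, 5, -14]
  [8, 5, 14, 5, 2, 0]
M^⊗3:
  [10, 4, 21, 12, 8, 7]
  [4, -2, 15, 6, 2, 1]
  [16, 10, 27, 18, 14, 13]
  [13, 10, 17, 9, 11, 3]
  [10, 7, 17, 8, 5, 3]
  [12, 6, 23, 14, 10, 9]
Key observation: the optimum is the walk 5->1->3->6, with weight 5 + 3 + (-5) = 3.
Optimal value attained by: walk 5->1->3->6.
Answer: (M^⊗3)[5][6] = 3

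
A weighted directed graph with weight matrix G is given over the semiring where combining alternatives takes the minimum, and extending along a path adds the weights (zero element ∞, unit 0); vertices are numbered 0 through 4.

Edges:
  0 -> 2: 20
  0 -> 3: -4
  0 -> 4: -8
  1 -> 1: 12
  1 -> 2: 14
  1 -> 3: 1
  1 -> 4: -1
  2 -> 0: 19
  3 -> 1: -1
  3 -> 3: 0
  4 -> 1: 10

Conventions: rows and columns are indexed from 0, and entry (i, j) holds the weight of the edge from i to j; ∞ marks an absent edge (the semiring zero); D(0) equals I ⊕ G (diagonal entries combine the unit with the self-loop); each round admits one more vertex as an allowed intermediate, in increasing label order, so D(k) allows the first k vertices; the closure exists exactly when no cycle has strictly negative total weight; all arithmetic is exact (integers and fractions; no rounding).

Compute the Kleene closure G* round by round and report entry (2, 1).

D(0):
  [0, ∞, 20, -4, -8]
  [∞, 0, 14, 1, -1]
  [19, ∞, 0, ∞, ∞]
  [∞, -1, ∞, 0, ∞]
  [∞, 10, ∞, ∞, 0]
D(1):
  [0, ∞, 20, -4, -8]
  [∞, 0, 14, 1, -1]
  [19, ∞, 0, 15, 11]
  [∞, -1, ∞, 0, ∞]
  [∞, 10, ∞, ∞, 0]
D(2):
  [0, ∞, 20, -4, -8]
  [∞, 0, 14, 1, -1]
  [19, ∞, 0, 15, 11]
  [∞, -1, 13, 0, -2]
  [∞, 10, 24, 11, 0]
D(3):
  [0, ∞, 20, -4, -8]
  [33, 0, 14, 1, -1]
  [19, ∞, 0, 15, 11]
  [32, -1, 13, 0, -2]
  [43, 10, 24, 11, 0]
D(4):
  [0, -5, 9, -4, -8]
  [33, 0, 14, 1, -1]
  [19, 14, 0, 15, 11]
  [32, -1, 13, 0, -2]
  [43, 10, 24, 11, 0]
D(5):
  [0, -5, 9, -4, -8]
  [33, 0, 14, 1, -1]
  [19, 14, 0, 15, 11]
  [32, -1, 13, 0, -2]
  [43, 10, 24, 11, 0]
Answer: G*[2][1] = 14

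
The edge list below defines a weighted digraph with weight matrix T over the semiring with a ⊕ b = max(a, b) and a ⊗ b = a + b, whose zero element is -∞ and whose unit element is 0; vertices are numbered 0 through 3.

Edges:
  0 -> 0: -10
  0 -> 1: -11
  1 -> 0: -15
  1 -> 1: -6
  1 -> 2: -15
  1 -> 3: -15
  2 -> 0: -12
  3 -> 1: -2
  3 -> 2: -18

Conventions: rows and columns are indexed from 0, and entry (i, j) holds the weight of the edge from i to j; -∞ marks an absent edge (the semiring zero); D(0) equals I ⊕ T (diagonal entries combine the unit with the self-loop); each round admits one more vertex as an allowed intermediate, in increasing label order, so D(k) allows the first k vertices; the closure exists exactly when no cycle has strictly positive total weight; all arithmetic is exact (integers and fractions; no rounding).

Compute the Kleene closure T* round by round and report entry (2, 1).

D(0):
  [0, -11, -∞, -∞]
  [-15, 0, -15, -15]
  [-12, -∞, 0, -∞]
  [-∞, -2, -18, 0]
D(1):
  [0, -11, -∞, -∞]
  [-15, 0, -15, -15]
  [-12, -23, 0, -∞]
  [-∞, -2, -18, 0]
D(2):
  [0, -11, -26, -26]
  [-15, 0, -15, -15]
  [-12, -23, 0, -38]
  [-17, -2, -17, 0]
D(3):
  [0, -11, -26, -26]
  [-15, 0, -15, -15]
  [-12, -23, 0, -38]
  [-17, -2, -17, 0]
D(4):
  [0, -11, -26, -26]
  [-15, 0, -15, -15]
  [-12, -23, 0, -38]
  [-17, -2, -17, 0]
Answer: T*[2][1] = -23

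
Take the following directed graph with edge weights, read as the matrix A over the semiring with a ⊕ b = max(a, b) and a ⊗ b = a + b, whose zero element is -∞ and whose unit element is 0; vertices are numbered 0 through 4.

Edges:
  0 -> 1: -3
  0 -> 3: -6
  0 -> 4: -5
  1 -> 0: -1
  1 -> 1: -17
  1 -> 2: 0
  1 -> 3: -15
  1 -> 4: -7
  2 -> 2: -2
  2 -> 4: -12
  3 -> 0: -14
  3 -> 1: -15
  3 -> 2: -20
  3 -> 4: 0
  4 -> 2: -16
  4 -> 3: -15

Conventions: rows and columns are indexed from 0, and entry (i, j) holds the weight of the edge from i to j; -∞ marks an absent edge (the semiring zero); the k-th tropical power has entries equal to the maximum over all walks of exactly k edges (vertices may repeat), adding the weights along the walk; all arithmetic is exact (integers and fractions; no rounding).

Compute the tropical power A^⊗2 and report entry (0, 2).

A^⊗2:
  [-4, -20, -3, -18, -6]
  [-18, -4, -2, -7, -6]
  [-∞, -∞, -4, -27, -14]
  [-16, -17, -15, -15, -19]
  [-29, -30, -18, -∞, -15]
Key observation: the optimum is the walk 0->1->2, with weight (-3) + 0 = -3.
Optimal value attained by: walk 0->1->2.
Answer: (A^⊗2)[0][2] = -3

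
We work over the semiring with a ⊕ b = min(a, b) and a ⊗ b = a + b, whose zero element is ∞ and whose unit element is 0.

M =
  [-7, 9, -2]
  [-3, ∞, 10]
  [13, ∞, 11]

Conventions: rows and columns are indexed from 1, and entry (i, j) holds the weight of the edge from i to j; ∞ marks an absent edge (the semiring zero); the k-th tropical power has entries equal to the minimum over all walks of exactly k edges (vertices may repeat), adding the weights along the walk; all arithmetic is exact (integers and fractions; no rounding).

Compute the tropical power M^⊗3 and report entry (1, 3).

M^⊗2:
  [-14, 2, -9]
  [-10, 6, -5]
  [6, 22, 11]
M^⊗3:
  [-21, -5, -16]
  [-17, -1, -12]
  [-1, 15, 4]
Key observation: the optimum is the walk 1->1->1->3, with weight (-7) + (-7) + (-2) = -16.
Optimal value attained by: walk 1->1->1->3.
Answer: (M^⊗3)[1][3] = -16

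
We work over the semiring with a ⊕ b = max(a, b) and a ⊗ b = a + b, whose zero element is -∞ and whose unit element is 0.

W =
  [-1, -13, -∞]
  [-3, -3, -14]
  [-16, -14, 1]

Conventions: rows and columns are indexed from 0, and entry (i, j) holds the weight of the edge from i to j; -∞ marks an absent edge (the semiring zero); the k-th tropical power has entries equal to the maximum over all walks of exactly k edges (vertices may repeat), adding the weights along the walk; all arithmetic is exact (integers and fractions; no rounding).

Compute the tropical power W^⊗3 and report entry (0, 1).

W^⊗2:
  [-2, -14, -27]
  [-4, -6, -13]
  [-15, -13, 2]
W^⊗3:
  [-3, -15, -26]
  [-5, -9, -12]
  [-14, -12, 3]
Key observation: the optimum is the walk 0->0->0->1, with weight (-1) + (-1) + (-13) = -15.
Optimal value attained by: walk 0->0->0->1.
Answer: (W^⊗3)[0][1] = -15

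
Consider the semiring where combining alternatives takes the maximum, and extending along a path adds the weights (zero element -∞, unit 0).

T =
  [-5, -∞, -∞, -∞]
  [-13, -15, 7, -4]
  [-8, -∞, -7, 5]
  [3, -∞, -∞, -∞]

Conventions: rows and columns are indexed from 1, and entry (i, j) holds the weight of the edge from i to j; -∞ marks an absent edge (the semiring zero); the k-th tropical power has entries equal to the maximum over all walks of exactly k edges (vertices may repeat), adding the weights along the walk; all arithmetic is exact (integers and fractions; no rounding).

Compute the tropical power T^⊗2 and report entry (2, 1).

T^⊗2:
  [-10, -∞, -∞, -∞]
  [-1, -30, 0, 12]
  [8, -∞, -14, -2]
  [-2, -∞, -∞, -∞]
Key observation: the optimum is the walk 2->3->1, with weight 7 + (-8) = -1.
Optimal value attained by: walk 2->3->1.
Answer: (T^⊗2)[2][1] = -1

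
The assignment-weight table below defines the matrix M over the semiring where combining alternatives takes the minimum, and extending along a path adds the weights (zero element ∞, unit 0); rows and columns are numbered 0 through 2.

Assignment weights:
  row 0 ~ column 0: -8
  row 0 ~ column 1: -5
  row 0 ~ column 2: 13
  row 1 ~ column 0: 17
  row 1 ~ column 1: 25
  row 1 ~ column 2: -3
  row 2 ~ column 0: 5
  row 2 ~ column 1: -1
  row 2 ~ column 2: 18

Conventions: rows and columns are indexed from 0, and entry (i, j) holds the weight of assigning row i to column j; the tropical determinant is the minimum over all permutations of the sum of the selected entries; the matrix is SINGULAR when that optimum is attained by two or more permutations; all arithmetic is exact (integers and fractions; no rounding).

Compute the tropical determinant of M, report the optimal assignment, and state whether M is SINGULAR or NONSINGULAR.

σ = (0, 1, 2): (-8) + 25 + 18 = 35
σ = (0, 2, 1): (-8) + (-3) + (-1) = -12
σ = (1, 0, 2): (-5) + 17 + 18 = 30
σ = (1, 2, 0): (-5) + (-3) + 5 = -3
σ = (2, 0, 1): 13 + 17 + (-1) = 29
σ = (2, 1, 0): 13 + 25 + 5 = 43
Optimal value attained by: σ = (0, 2, 1).
Answer: det⊕(M) = -12; verdict: NONSINGULAR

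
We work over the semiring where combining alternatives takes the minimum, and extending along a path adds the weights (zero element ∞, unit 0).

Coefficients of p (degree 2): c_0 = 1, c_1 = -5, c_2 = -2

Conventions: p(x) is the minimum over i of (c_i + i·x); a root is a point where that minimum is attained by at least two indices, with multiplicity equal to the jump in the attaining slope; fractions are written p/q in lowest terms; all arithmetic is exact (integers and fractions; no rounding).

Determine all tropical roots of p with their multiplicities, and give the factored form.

hull edge (i=0, c=1) to (i=1, c=-5): slope -6, span 1
hull edge (i=1, c=-5) to (i=2, c=-2): slope 3, span 1
Factored form: p(x) = -2 ⊗ (x ⊕ (-3)) ⊗ (x ⊕ 6)
Answer: roots = -3 (mult 1), 6 (mult 1)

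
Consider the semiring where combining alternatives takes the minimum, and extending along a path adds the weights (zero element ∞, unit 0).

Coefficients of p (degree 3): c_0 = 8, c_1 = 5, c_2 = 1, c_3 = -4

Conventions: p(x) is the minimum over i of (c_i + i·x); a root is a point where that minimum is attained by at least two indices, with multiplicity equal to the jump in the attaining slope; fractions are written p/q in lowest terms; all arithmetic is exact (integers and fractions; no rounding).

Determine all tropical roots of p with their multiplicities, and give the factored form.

hull edge (i=0, c=8) to (i=3, c=-4): slope -4, span 3
Factored form: p(x) = -4 ⊗ (x ⊕ 4) ⊗ (x ⊕ 4) ⊗ (x ⊕ 4)
Answer: roots = 4 (mult 3)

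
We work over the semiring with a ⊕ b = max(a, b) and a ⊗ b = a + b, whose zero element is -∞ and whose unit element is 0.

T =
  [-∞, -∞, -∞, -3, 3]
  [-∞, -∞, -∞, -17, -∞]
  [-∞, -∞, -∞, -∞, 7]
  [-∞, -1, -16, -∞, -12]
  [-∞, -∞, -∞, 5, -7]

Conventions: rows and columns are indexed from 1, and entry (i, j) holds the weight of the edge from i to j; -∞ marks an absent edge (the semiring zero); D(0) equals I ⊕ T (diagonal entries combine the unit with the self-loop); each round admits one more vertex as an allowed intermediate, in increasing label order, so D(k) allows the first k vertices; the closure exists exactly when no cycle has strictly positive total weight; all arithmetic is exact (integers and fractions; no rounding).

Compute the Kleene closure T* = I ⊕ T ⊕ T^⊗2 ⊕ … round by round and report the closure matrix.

D(0):
  [0, -∞, -∞, -3, 3]
  [-∞, 0, -∞, -17, -∞]
  [-∞, -∞, 0, -∞, 7]
  [-∞, -1, -16, 0, -12]
  [-∞, -∞, -∞, 5, 0]
D(1):
  [0, -∞, -∞, -3, 3]
  [-∞, 0, -∞, -17, -∞]
  [-∞, -∞, 0, -∞, 7]
  [-∞, -1, -16, 0, -12]
  [-∞, -∞, -∞, 5, 0]
D(2):
  [0, -∞, -∞, -3, 3]
  [-∞, 0, -∞, -17, -∞]
  [-∞, -∞, 0, -∞, 7]
  [-∞, -1, -16, 0, -12]
  [-∞, -∞, -∞, 5, 0]
D(3):
  [0, -∞, -∞, -3, 3]
  [-∞, 0, -∞, -17, -∞]
  [-∞, -∞, 0, -∞, 7]
  [-∞, -1, -16, 0, -9]
  [-∞, -∞, -∞, 5, 0]
D(4):
  [0, -4, -19, -3, 3]
  [-∞, 0, -33, -17, -26]
  [-∞, -∞, 0, -∞, 7]
  [-∞, -1, -16, 0, -9]
  [-∞, 4, -11, 5, 0]
D(5):
  [0, 7, -8, 8, 3]
  [-∞, 0, -33, -17, -26]
  [-∞, 11, 0, 12, 7]
  [-∞, -1, -16, 0, -9]
  [-∞, 4, -11, 5, 0]
Answer: T* = [[0, 7, -8, 8, 3], [-∞, 0, -33, -17, -26], [-∞, 11, 0, 12, 7], [-∞, -1, -16, 0, -9], [-∞, 4, -11, 5, 0]]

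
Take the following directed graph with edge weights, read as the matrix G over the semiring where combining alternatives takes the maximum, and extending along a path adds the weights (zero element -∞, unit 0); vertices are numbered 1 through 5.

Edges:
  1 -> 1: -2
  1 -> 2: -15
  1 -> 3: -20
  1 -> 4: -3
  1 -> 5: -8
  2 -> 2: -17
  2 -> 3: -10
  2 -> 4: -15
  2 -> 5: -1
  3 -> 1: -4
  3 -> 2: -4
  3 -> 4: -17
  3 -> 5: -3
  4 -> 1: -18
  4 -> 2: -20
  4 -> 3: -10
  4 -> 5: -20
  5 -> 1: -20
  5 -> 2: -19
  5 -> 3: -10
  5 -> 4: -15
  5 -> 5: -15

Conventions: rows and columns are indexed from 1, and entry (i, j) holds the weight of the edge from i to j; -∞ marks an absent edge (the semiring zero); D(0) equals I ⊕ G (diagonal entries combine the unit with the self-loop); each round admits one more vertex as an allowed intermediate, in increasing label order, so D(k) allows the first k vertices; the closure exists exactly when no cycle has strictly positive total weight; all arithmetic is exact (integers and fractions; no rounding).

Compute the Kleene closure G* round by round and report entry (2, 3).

D(0):
  [0, -15, -20, -3, -8]
  [-∞, 0, -10, -15, -1]
  [-4, -4, 0, -17, -3]
  [-18, -20, -10, 0, -20]
  [-20, -19, -10, -15, 0]
D(1):
  [0, -15, -20, -3, -8]
  [-∞, 0, -10, -15, -1]
  [-4, -4, 0, -7, -3]
  [-18, -20, -10, 0, -20]
  [-20, -19, -10, -15, 0]
D(2):
  [0, -15, -20, -3, -8]
  [-∞, 0, -10, -15, -1]
  [-4, -4, 0, -7, -3]
  [-18, -20, -10, 0, -20]
  [-20, -19, -10, -15, 0]
D(3):
  [0, -15, -20, -3, -8]
  [-14, 0, -10, -15, -1]
  [-4, -4, 0, -7, -3]
  [-14, -14, -10, 0, -13]
  [-14, -14, -10, -15, 0]
D(4):
  [0, -15, -13, -3, -8]
  [-14, 0, -10, -15, -1]
  [-4, -4, 0, -7, -3]
  [-14, -14, -10, 0, -13]
  [-14, -14, -10, -15, 0]
D(5):
  [0, -15, -13, -3, -8]
  [-14, 0, -10, -15, -1]
  [-4, -4, 0, -7, -3]
  [-14, -14, -10, 0, -13]
  [-14, -14, -10, -15, 0]
Answer: G*[2][3] = -10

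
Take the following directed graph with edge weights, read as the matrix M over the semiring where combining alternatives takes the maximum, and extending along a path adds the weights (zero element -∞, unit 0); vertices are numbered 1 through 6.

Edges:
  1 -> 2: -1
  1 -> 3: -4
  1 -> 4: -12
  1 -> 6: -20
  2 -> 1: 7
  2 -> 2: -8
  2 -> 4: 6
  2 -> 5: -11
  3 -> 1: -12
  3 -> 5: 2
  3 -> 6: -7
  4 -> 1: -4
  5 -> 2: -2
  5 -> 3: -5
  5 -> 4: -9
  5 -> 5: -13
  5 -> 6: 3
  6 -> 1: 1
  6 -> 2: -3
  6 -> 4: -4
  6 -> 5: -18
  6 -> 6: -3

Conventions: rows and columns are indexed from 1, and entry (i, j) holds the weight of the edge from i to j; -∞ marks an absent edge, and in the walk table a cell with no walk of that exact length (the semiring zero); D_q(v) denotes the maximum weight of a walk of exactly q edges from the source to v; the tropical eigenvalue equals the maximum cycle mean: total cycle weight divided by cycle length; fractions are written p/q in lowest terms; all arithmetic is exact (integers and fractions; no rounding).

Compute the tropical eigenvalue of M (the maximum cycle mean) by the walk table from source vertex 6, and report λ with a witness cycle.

q=0: [-∞, -∞, -∞, -∞, -∞, 0]
q=1: [1, -3, -∞, -4, -18, -3]
q=2: [4, 0, -3, 3, -14, -6]
q=3: [7, 3, 0, 6, -1, -9]
q=4: [10, 6, 3, 9, 2, 2]
q=5: [13, 9, 6, 12, 5, 5]
q=6: [16, 12, 9, 15, 8, 8]
Optimal cycle mean attained by: cycle 1->2->1, total (-1) + 7, length 2.
Answer: λ = 3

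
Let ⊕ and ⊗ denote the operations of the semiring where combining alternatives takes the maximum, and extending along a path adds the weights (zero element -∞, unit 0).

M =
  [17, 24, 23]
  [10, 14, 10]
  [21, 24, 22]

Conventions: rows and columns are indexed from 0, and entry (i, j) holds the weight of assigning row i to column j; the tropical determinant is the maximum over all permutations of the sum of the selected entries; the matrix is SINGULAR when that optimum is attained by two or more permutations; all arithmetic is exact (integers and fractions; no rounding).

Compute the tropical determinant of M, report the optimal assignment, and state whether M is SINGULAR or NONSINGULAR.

σ = (0, 1, 2): 17 + 14 + 22 = 53
σ = (0, 2, 1): 17 + 10 + 24 = 51
σ = (1, 0, 2): 24 + 10 + 22 = 56
σ = (1, 2, 0): 24 + 10 + 21 = 55
σ = (2, 0, 1): 23 + 10 + 24 = 57
σ = (2, 1, 0): 23 + 14 + 21 = 58
Optimal value attained by: σ = (2, 1, 0).
Answer: det⊕(M) = 58; verdict: NONSINGULAR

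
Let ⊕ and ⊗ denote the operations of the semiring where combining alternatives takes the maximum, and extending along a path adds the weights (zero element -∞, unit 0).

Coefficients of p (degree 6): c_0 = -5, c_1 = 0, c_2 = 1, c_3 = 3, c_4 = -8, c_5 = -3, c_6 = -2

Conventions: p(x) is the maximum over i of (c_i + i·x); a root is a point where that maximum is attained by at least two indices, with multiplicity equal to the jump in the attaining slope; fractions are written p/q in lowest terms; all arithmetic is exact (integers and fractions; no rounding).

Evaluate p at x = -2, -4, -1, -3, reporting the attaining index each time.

p(-2) = max(-5+0·(-2)=-5, 0+1·(-2)=-2, 1+2·(-2)=-3, 3+3·(-2)=-3, -8+4·(-2)=-16, -3+5·(-2)=-13, -2+6·(-2)=-14) = -2 (attained by i=1)
p(-4) = max(-5+0·(-4)=-5, 0+1·(-4)=-4, 1+2·(-4)=-7, 3+3·(-4)=-9, -8+4·(-4)=-24, -3+5·(-4)=-23, -2+6·(-4)=-26) = -4 (attained by i=1)
p(-1) = max(-5+0·(-1)=-5, 0+1·(-1)=-1, 1+2·(-1)=-1, 3+3·(-1)=0, -8+4·(-1)=-12, -3+5·(-1)=-8, -2+6·(-1)=-8) = 0 (attained by i=3)
p(-3) = max(-5+0·(-3)=-5, 0+1·(-3)=-3, 1+2·(-3)=-5, 3+3·(-3)=-6, -8+4·(-3)=-20, -3+5·(-3)=-18, -2+6·(-3)=-20) = -3 (attained by i=1)
Answer: p(-2) = -2; p(-4) = -4; p(-1) = 0; p(-3) = -3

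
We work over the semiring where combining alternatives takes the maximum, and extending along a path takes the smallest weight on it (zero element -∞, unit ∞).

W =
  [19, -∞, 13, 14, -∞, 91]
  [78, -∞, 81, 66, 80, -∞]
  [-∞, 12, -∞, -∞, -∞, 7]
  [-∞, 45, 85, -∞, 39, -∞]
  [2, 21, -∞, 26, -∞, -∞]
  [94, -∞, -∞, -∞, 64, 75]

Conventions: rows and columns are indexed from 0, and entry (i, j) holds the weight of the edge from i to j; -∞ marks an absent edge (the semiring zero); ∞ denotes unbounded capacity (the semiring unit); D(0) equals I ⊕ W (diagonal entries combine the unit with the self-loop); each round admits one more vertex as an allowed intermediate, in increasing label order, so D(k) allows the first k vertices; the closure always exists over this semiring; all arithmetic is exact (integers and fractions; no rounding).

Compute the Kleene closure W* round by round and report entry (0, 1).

D(0):
  [∞, -∞, 13, 14, -∞, 91]
  [78, ∞, 81, 66, 80, -∞]
  [-∞, 12, ∞, -∞, -∞, 7]
  [-∞, 45, 85, ∞, 39, -∞]
  [2, 21, -∞, 26, ∞, -∞]
  [94, -∞, -∞, -∞, 64, ∞]
D(1):
  [∞, -∞, 13, 14, -∞, 91]
  [78, ∞, 81, 66, 80, 78]
  [-∞, 12, ∞, -∞, -∞, 7]
  [-∞, 45, 85, ∞, 39, -∞]
  [2, 21, 2, 26, ∞, 2]
  [94, -∞, 13, 14, 64, ∞]
D(2):
  [∞, -∞, 13, 14, -∞, 91]
  [78, ∞, 81, 66, 80, 78]
  [12, 12, ∞, 12, 12, 12]
  [45, 45, 85, ∞, 45, 45]
  [21, 21, 21, 26, ∞, 21]
  [94, -∞, 13, 14, 64, ∞]
D(3):
  [∞, 12, 13, 14, 12, 91]
  [78, ∞, 81, 66, 80, 78]
  [12, 12, ∞, 12, 12, 12]
  [45, 45, 85, ∞, 45, 45]
  [21, 21, 21, 26, ∞, 21]
  [94, 12, 13, 14, 64, ∞]
D(4):
  [∞, 14, 14, 14, 14, 91]
  [78, ∞, 81, 66, 80, 78]
  [12, 12, ∞, 12, 12, 12]
  [45, 45, 85, ∞, 45, 45]
  [26, 26, 26, 26, ∞, 26]
  [94, 14, 14, 14, 64, ∞]
D(5):
  [∞, 14, 14, 14, 14, 91]
  [78, ∞, 81, 66, 80, 78]
  [12, 12, ∞, 12, 12, 12]
  [45, 45, 85, ∞, 45, 45]
  [26, 26, 26, 26, ∞, 26]
  [94, 26, 26, 26, 64, ∞]
D(6):
  [∞, 26, 26, 26, 64, 91]
  [78, ∞, 81, 66, 80, 78]
  [12, 12, ∞, 12, 12, 12]
  [45, 45, 85, ∞, 45, 45]
  [26, 26, 26, 26, ∞, 26]
  [94, 26, 26, 26, 64, ∞]
Answer: W*[0][1] = 26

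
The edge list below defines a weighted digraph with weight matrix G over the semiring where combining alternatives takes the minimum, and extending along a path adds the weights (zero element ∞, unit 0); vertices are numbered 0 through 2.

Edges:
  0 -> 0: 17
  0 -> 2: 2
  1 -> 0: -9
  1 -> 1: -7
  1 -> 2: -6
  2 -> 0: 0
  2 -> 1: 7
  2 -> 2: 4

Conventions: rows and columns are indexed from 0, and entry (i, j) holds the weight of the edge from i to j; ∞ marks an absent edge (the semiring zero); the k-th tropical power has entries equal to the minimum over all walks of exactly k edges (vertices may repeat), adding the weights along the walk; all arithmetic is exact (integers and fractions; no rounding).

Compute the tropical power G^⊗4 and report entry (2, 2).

G^⊗2:
  [2, 9, 6]
  [-16, -14, -13]
  [-2, 0, 1]
G^⊗3:
  [0, 2, 3]
  [-23, -21, -20]
  [-9, -7, -6]
G^⊗4:
  [-7, -5, -4]
  [-30, -28, -27]
  [-16, -14, -13]
Key observation: the optimum is the walk 2->1->1->1->2, with weight 7 + (-7) + (-7) + (-6) = -13.
Optimal value attained by: walk 2->1->1->1->2.
Answer: (G^⊗4)[2][2] = -13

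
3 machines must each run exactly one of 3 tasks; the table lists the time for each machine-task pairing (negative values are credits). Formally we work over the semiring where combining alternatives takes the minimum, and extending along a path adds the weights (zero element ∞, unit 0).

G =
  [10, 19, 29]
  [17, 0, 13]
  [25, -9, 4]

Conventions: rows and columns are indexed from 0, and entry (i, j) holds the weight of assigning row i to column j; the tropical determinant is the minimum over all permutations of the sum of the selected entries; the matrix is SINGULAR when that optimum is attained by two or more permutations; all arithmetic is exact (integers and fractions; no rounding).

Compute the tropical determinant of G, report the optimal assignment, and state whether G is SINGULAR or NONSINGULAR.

σ = (0, 1, 2): 10 + 0 + 4 = 14
σ = (0, 2, 1): 10 + 13 + (-9) = 14
σ = (1, 0, 2): 19 + 17 + 4 = 40
σ = (1, 2, 0): 19 + 13 + 25 = 57
σ = (2, 0, 1): 29 + 17 + (-9) = 37
σ = (2, 1, 0): 29 + 0 + 25 = 54
Optimal value attained by: σ = (0, 1, 2).
Answer: det⊕(G) = 14; verdict: SINGULAR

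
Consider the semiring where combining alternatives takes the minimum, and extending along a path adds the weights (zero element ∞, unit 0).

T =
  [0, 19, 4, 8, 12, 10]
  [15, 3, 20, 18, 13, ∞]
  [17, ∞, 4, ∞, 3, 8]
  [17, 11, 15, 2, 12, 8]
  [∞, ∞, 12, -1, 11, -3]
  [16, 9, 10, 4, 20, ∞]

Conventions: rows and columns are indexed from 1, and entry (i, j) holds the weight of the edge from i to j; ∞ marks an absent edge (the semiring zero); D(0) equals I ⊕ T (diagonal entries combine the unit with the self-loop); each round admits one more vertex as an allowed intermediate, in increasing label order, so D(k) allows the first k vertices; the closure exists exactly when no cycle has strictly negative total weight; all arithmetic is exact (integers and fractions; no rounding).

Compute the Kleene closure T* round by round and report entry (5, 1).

D(0):
  [0, 19, 4, 8, 12, 10]
  [15, 0, 20, 18, 13, ∞]
  [17, ∞, 0, ∞, 3, 8]
  [17, 11, 15, 0, 12, 8]
  [∞, ∞, 12, -1, 0, -3]
  [16, 9, 10, 4, 20, 0]
D(1):
  [0, 19, 4, 8, 12, 10]
  [15, 0, 19, 18, 13, 25]
  [17, 36, 0, 25, 3, 8]
  [17, 11, 15, 0, 12, 8]
  [∞, ∞, 12, -1, 0, -3]
  [16, 9, 10, 4, 20, 0]
D(2):
  [0, 19, 4, 8, 12, 10]
  [15, 0, 19, 18, 13, 25]
  [17, 36, 0, 25, 3, 8]
  [17, 11, 15, 0, 12, 8]
  [∞, ∞, 12, -1, 0, -3]
  [16, 9, 10, 4, 20, 0]
D(3):
  [0, 19, 4, 8, 7, 10]
  [15, 0, 19, 18, 13, 25]
  [17, 36, 0, 25, 3, 8]
  [17, 11, 15, 0, 12, 8]
  [29, 48, 12, -1, 0, -3]
  [16, 9, 10, 4, 13, 0]
D(4):
  [0, 19, 4, 8, 7, 10]
  [15, 0, 19, 18, 13, 25]
  [17, 36, 0, 25, 3, 8]
  [17, 11, 15, 0, 12, 8]
  [16, 10, 12, -1, 0, -3]
  [16, 9, 10, 4, 13, 0]
D(5):
  [0, 17, 4, 6, 7, 4]
  [15, 0, 19, 12, 13, 10]
  [17, 13, 0, 2, 3, 0]
  [17, 11, 15, 0, 12, 8]
  [16, 10, 12, -1, 0, -3]
  [16, 9, 10, 4, 13, 0]
D(6):
  [0, 13, 4, 6, 7, 4]
  [15, 0, 19, 12, 13, 10]
  [16, 9, 0, 2, 3, 0]
  [17, 11, 15, 0, 12, 8]
  [13, 6, 7, -1, 0, -3]
  [16, 9, 10, 4, 13, 0]
Answer: T*[5][1] = 13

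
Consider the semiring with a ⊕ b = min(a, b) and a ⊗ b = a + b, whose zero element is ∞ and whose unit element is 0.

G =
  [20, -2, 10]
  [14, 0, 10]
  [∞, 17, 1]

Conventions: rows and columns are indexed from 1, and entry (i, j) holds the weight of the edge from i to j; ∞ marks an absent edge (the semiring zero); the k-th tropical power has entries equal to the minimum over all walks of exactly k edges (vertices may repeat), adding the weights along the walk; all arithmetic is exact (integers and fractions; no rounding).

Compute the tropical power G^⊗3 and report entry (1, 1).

G^⊗2:
  [12, -2, 8]
  [14, 0, 10]
  [31, 17, 2]
G^⊗3:
  [12, -2, 8]
  [14, 0, 10]
  [31, 17, 3]
Key observation: the optimum is the walk 1->2->2->1, with weight (-2) + 0 + 14 = 12.
Optimal value attained by: walk 1->2->2->1.
Answer: (G^⊗3)[1][1] = 12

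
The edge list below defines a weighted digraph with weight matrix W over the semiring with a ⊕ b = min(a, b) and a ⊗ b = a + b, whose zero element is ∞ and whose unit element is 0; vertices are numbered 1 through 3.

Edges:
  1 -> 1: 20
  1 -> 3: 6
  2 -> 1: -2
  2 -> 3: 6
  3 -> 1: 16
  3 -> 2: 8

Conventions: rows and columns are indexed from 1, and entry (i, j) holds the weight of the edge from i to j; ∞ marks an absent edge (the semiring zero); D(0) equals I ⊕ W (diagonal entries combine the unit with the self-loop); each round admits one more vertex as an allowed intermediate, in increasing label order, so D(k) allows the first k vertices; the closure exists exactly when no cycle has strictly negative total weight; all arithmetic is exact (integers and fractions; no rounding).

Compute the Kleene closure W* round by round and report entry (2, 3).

D(0):
  [0, ∞, 6]
  [-2, 0, 6]
  [16, 8, 0]
D(1):
  [0, ∞, 6]
  [-2, 0, 4]
  [16, 8, 0]
D(2):
  [0, ∞, 6]
  [-2, 0, 4]
  [6, 8, 0]
D(3):
  [0, 14, 6]
  [-2, 0, 4]
  [6, 8, 0]
Answer: W*[2][3] = 4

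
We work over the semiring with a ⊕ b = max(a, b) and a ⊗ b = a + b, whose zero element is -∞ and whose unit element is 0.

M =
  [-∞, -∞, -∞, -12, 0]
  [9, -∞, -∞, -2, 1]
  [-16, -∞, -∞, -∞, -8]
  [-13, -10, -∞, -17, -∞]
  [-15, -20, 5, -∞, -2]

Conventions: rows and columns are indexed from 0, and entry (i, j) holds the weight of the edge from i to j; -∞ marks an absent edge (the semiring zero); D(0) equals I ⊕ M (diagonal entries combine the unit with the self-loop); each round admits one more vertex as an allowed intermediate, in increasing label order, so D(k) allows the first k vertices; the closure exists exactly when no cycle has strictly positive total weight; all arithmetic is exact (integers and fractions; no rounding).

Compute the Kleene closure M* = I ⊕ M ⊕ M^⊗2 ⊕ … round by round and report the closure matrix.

D(0):
  [0, -∞, -∞, -12, 0]
  [9, 0, -∞, -2, 1]
  [-16, -∞, 0, -∞, -8]
  [-13, -10, -∞, 0, -∞]
  [-15, -20, 5, -∞, 0]
D(1):
  [0, -∞, -∞, -12, 0]
  [9, 0, -∞, -2, 9]
  [-16, -∞, 0, -28, -8]
  [-13, -10, -∞, 0, -13]
  [-15, -20, 5, -27, 0]
D(2):
  [0, -∞, -∞, -12, 0]
  [9, 0, -∞, -2, 9]
  [-16, -∞, 0, -28, -8]
  [-1, -10, -∞, 0, -1]
  [-11, -20, 5, -22, 0]
D(3):
  [0, -∞, -∞, -12, 0]
  [9, 0, -∞, -2, 9]
  [-16, -∞, 0, -28, -8]
  [-1, -10, -∞, 0, -1]
  [-11, -20, 5, -22, 0]
D(4):
  [0, -22, -∞, -12, 0]
  [9, 0, -∞, -2, 9]
  [-16, -38, 0, -28, -8]
  [-1, -10, -∞, 0, -1]
  [-11, -20, 5, -22, 0]
D(5):
  [0, -20, 5, -12, 0]
  [9, 0, 14, -2, 9]
  [-16, -28, 0, -28, -8]
  [-1, -10, 4, 0, -1]
  [-11, -20, 5, -22, 0]
Answer: M* = [[0, -20, 5, -12, 0], [9, 0, 14, -2, 9], [-16, -28, 0, -28, -8], [-1, -10, 4, 0, -1], [-11, -20, 5, -22, 0]]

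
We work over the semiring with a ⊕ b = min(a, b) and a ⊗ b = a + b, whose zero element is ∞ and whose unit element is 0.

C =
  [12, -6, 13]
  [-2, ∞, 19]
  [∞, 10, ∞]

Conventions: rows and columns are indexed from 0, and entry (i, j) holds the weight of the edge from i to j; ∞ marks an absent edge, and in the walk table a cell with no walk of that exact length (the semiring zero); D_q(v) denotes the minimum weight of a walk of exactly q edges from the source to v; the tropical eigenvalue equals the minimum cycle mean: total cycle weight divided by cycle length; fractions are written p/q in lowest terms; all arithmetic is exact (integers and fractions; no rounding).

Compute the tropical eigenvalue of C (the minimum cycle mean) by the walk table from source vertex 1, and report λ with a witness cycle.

q=0: [∞, 0, ∞]
q=1: [-2, ∞, 19]
q=2: [10, -8, 11]
q=3: [-10, 4, 11]
Optimal cycle mean attained by: cycle 0->1->0, total (-6) + (-2), length 2.
Answer: λ = -4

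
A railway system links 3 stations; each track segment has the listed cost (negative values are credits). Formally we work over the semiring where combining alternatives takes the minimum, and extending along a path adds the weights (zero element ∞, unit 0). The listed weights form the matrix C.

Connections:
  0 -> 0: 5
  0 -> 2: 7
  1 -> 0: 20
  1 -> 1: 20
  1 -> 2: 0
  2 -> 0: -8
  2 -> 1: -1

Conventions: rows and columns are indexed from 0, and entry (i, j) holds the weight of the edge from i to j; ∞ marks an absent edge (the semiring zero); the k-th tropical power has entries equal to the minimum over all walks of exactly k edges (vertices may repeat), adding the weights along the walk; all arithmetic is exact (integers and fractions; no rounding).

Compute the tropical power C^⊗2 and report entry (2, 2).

C^⊗2:
  [-1, 6, 12]
  [-8, -1, 20]
  [-3, 19, -1]
Key observation: the optimum is the walk 2->0->2, with weight (-8) + 7 = -1.
Optimal value attained by: walk 2->0->2.
Answer: (C^⊗2)[2][2] = -1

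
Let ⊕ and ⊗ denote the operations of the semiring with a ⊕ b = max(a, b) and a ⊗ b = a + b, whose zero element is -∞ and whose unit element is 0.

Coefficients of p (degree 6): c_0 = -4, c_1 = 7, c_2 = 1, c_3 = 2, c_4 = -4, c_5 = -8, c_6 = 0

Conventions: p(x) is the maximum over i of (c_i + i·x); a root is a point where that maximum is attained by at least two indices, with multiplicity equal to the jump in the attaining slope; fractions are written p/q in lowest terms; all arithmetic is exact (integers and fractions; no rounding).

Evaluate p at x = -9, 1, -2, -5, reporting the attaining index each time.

p(-9) = max(-4+0·(-9)=-4, 7+1·(-9)=-2, 1+2·(-9)=-17, 2+3·(-9)=-25, -4+4·(-9)=-40, -8+5·(-9)=-53, 0+6·(-9)=-54) = -2 (attained by i=1)
p(1) = max(-4+0·1=-4, 7+1·1=8, 1+2·1=3, 2+3·1=5, -4+4·1=0, -8+5·1=-3, 0+6·1=6) = 8 (attained by i=1)
p(-2) = max(-4+0·(-2)=-4, 7+1·(-2)=5, 1+2·(-2)=-3, 2+3·(-2)=-4, -4+4·(-2)=-12, -8+5·(-2)=-18, 0+6·(-2)=-12) = 5 (attained by i=1)
p(-5) = max(-4+0·(-5)=-4, 7+1·(-5)=2, 1+2·(-5)=-9, 2+3·(-5)=-13, -4+4·(-5)=-24, -8+5·(-5)=-33, 0+6·(-5)=-30) = 2 (attained by i=1)
Answer: p(-9) = -2; p(1) = 8; p(-2) = 5; p(-5) = 2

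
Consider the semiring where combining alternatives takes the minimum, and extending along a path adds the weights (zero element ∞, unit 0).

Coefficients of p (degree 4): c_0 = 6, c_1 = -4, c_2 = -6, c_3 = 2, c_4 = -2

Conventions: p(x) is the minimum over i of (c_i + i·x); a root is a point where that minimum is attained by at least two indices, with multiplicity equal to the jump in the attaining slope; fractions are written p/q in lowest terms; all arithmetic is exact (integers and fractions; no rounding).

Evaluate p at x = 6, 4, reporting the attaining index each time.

p(6) = min(6+0·6=6, -4+1·6=2, -6+2·6=6, 2+3·6=20, -2+4·6=22) = 2 (attained by i=1)
p(4) = min(6+0·4=6, -4+1·4=0, -6+2·4=2, 2+3·4=14, -2+4·4=14) = 0 (attained by i=1)
Answer: p(6) = 2; p(4) = 0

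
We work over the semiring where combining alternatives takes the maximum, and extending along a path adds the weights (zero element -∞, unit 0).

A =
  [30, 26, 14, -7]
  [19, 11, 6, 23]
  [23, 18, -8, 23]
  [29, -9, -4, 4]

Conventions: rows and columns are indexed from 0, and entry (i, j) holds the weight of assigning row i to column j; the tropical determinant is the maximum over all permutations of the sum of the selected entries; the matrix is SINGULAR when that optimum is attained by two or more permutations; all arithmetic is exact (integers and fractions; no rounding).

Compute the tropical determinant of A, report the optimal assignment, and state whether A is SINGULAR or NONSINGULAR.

σ = (0, 1, 2, 3): 30 + 11 + (-8) + 4 = 37
σ = (0, 1, 3, 2): 30 + 11 + 23 + (-4) = 60
σ = (0, 2, 1, 3): 30 + 6 + 18 + 4 = 58
σ = (0, 2, 3, 1): 30 + 6 + 23 + (-9) = 50
σ = (0, 3, 1, 2): 30 + 23 + 18 + (-4) = 67
σ = (0, 3, 2, 1): 30 + 23 + (-8) + (-9) = 36
σ = (1, 0, 2, 3): 26 + 19 + (-8) + 4 = 41
σ = (1, 0, 3, 2): 26 + 19 + 23 + (-4) = 64
σ = (1, 2, 0, 3): 26 + 6 + 23 + 4 = 59
σ = (1, 2, 3, 0): 26 + 6 + 23 + 29 = 84
σ = (1, 3, 0, 2): 26 + 23 + 23 + (-4) = 68
σ = (1, 3, 2, 0): 26 + 23 + (-8) + 29 = 70
σ = (2, 0, 1, 3): 14 + 19 + 18 + 4 = 55
σ = (2, 0, 3, 1): 14 + 19 + 23 + (-9) = 47
σ = (2, 1, 0, 3): 14 + 11 + 23 + 4 = 52
σ = (2, 1, 3, 0): 14 + 11 + 23 + 29 = 77
σ = (2, 3, 0, 1): 14 + 23 + 23 + (-9) = 51
σ = (2, 3, 1, 0): 14 + 23 + 18 + 29 = 84
σ = (3, 0, 1, 2): (-7) + 19 + 18 + (-4) = 26
σ = (3, 0, 2, 1): (-7) + 19 + (-8) + (-9) = -5
σ = (3, 1, 0, 2): (-7) + 11 + 23 + (-4) = 23
σ = (3, 1, 2, 0): (-7) + 11 + (-8) + 29 = 25
σ = (3, 2, 0, 1): (-7) + 6 + 23 + (-9) = 13
σ = (3, 2, 1, 0): (-7) + 6 + 18 + 29 = 46
Optimal value attained by: σ = (1, 2, 3, 0).
Answer: det⊕(A) = 84; verdict: SINGULAR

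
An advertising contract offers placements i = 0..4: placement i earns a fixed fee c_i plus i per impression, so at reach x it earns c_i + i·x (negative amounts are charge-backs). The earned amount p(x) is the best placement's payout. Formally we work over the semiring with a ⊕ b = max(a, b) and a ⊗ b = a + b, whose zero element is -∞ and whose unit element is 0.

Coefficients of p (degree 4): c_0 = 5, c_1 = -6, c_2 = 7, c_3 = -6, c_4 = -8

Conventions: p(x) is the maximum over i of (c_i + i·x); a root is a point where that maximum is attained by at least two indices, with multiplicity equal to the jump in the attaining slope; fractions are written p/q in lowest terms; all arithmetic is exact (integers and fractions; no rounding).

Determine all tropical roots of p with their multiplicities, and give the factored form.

hull edge (i=0, c=5) to (i=2, c=7): slope 1, span 2
hull edge (i=2, c=7) to (i=4, c=-8): slope -15/2, span 2
Factored form: p(x) = -8 ⊗ (x ⊕ (-1)) ⊗ (x ⊕ (-1)) ⊗ (x ⊕ 15/2) ⊗ (x ⊕ 15/2)
Answer: roots = -1 (mult 2), 15/2 (mult 2)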